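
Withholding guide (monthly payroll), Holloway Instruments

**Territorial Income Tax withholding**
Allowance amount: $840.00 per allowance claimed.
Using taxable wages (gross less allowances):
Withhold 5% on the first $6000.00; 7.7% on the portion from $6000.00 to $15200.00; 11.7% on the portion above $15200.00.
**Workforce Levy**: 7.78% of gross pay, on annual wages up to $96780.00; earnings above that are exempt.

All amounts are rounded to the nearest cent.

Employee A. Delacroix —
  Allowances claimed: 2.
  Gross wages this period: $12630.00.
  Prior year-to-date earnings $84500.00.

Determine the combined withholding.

Territorial Income Tax: taxable = $12630.00 − 2×$840.00 = $10950.00
  $300.00 + 7.7% × ($10950.00 − $6000.00) = $300.00 + 7.7% × $4950.00 = $681.15
Workforce Levy: cap $96780.00 − YTD $84500.00 = $12280.00 subject; 7.78% × $12280.00 = $955.38
Total: $681.15 + $955.38 = $1636.53

$1636.53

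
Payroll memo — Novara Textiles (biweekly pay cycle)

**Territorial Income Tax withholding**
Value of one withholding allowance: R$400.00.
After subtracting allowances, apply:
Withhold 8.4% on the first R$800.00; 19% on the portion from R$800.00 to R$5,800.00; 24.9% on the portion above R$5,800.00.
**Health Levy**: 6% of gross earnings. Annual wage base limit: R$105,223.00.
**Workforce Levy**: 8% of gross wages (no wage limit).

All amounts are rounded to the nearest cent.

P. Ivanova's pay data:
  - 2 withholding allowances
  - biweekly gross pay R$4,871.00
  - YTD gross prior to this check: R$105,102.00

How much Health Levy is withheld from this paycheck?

R$7.26

Health Levy: cap R$105,223.00 − YTD R$105,102.00 = R$121.00 subject; 6% × R$121.00 = R$7.26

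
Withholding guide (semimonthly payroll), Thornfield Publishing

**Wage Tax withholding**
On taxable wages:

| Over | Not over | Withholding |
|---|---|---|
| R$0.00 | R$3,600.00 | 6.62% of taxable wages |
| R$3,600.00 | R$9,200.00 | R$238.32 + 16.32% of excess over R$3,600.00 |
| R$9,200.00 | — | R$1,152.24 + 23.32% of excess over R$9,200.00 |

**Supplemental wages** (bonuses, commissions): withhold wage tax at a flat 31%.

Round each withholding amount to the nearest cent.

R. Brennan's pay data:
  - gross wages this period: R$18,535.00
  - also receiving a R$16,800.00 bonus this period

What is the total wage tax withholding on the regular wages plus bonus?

Wage Tax: taxable = R$18,535.00
  R$1,152.24 + 23.32% × (R$18,535.00 − R$9,200.00) = R$1,152.24 + 23.32% × R$9,335.00 = R$3,329.16
Supplemental (31% flat on bonus): 31% × R$16,800.00 = R$5,208.00
Total wage tax: R$3,329.16 + R$5,208.00 = R$8,537.16

R$8,537.16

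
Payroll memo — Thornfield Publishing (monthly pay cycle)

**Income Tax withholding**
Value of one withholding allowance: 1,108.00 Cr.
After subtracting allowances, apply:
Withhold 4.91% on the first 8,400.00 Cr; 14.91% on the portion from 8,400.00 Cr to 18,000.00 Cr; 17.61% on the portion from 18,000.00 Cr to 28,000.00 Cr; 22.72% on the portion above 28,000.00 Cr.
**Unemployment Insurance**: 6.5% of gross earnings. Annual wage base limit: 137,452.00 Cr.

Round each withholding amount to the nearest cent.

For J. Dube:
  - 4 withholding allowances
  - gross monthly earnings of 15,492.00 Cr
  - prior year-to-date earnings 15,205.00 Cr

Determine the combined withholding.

Income Tax: taxable = 15,492.00 Cr − 4×1,108.00 Cr = 11,060.00 Cr
  412.44 Cr + 14.91% × (11,060.00 Cr − 8,400.00 Cr) = 412.44 Cr + 14.91% × 2,660.00 Cr = 809.05 Cr
Unemployment Insurance: 6.5% × 15,492.00 Cr = 1,006.98 Cr
Total: 809.05 Cr + 1,006.98 Cr = 1,816.03 Cr

1,816.03 Cr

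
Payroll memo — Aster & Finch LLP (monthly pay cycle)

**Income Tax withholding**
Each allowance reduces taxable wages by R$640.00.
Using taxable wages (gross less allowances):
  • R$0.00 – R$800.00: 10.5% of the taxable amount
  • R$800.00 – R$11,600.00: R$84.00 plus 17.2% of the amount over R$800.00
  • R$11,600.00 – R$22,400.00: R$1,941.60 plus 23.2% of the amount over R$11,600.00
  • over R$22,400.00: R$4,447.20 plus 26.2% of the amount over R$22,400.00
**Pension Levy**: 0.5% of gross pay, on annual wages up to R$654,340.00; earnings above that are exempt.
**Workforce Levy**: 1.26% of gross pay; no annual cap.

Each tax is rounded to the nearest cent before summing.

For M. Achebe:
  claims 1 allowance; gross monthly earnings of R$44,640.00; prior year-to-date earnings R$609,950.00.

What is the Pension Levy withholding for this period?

R$221.95

Pension Levy: cap R$654,340.00 − YTD R$609,950.00 = R$44,390.00 subject; 0.5% × R$44,390.00 = R$221.95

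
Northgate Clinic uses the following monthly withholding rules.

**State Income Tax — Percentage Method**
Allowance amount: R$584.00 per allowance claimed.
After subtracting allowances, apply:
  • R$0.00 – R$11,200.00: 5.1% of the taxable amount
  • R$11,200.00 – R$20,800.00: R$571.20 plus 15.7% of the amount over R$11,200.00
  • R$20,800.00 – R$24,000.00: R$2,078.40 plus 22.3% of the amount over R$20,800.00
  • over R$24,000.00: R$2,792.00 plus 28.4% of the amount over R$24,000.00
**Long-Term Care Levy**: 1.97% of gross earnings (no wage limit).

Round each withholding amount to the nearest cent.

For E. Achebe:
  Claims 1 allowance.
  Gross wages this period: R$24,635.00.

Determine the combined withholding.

R$3,291.79

State Income Tax: taxable = R$24,635.00 − 1×R$584.00 = R$24,051.00
  R$2,792.00 + 28.4% × (R$24,051.00 − R$24,000.00) = R$2,792.00 + 28.4% × R$51.00 = R$2,806.48
Long-Term Care Levy: 1.97% × R$24,635.00 = R$485.31
Total: R$2,806.48 + R$485.31 = R$3,291.79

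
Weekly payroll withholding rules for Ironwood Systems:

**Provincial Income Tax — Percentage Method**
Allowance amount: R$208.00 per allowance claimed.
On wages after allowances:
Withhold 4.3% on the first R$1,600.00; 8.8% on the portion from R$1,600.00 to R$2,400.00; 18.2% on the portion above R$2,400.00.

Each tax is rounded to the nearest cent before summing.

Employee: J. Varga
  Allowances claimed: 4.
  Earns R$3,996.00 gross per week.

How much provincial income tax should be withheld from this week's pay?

Provincial Income Tax: taxable = R$3,996.00 − 4×R$208.00 = R$3,164.00
  R$139.20 + 18.2% × (R$3,164.00 − R$2,400.00) = R$139.20 + 18.2% × R$764.00 = R$278.25

R$278.25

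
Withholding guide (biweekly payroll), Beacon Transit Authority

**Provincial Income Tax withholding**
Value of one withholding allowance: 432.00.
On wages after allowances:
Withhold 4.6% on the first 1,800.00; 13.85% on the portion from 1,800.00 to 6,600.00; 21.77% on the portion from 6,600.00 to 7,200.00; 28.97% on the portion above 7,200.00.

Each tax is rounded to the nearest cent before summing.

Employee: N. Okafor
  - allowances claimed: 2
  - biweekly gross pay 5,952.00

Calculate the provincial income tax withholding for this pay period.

Provincial Income Tax: taxable = 5,952.00 − 2×432.00 = 5,088.00
  82.80 + 13.85% × (5,088.00 − 1,800.00) = 82.80 + 13.85% × 3,288.00 = 538.19

538.19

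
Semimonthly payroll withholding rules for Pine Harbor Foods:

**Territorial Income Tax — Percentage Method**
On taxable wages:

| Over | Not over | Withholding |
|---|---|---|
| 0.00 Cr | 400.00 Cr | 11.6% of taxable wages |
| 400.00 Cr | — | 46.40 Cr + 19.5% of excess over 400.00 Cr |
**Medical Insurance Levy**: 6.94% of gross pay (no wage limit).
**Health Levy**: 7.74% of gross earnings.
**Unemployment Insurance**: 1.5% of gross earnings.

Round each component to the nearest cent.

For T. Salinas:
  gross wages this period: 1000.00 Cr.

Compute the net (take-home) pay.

674.80 Cr

Territorial Income Tax: taxable = 1000.00 Cr
  46.40 Cr + 19.5% × (1000.00 Cr − 400.00 Cr) = 46.40 Cr + 19.5% × 600.00 Cr = 163.40 Cr
Medical Insurance Levy: 6.94% × 1000.00 Cr = 69.40 Cr
Health Levy: 7.74% × 1000.00 Cr = 77.40 Cr
Unemployment Insurance: 1.5% × 1000.00 Cr = 15.00 Cr
Total withheld: 163.40 Cr + 69.40 Cr + 77.40 Cr + 15.00 Cr = 325.20 Cr
Net pay: 1000.00 Cr − 325.20 Cr = 674.80 Cr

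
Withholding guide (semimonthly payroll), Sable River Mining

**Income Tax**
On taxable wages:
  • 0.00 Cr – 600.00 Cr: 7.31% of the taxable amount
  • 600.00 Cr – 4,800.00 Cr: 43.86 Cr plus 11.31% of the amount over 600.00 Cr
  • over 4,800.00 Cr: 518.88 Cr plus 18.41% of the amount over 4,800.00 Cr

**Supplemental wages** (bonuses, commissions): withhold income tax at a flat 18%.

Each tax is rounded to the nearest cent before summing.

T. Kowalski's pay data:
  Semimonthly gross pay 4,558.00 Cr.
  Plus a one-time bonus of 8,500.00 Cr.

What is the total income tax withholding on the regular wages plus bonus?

Income Tax: taxable = 4,558.00 Cr
  43.86 Cr + 11.31% × (4,558.00 Cr − 600.00 Cr) = 43.86 Cr + 11.31% × 3,958.00 Cr = 491.51 Cr
Supplemental (18% flat on bonus): 18% × 8,500.00 Cr = 1,530.00 Cr
Total income tax: 491.51 Cr + 1,530.00 Cr = 2,021.51 Cr

2,021.51 Cr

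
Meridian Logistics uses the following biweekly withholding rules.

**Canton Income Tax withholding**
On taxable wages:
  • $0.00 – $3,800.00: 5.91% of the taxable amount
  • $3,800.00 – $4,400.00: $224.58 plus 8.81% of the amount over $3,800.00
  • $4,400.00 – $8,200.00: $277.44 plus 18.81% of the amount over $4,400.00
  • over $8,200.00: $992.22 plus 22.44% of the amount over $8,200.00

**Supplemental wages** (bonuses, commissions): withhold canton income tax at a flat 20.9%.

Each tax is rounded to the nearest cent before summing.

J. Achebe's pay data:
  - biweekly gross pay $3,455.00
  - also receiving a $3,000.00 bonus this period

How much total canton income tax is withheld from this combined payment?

Canton Income Tax: taxable = $3,455.00
  5.91% × $3,455.00 = $204.19
Supplemental (20.9% flat on bonus): 20.9% × $3,000.00 = $627.00
Total canton income tax: $204.19 + $627.00 = $831.19

$831.19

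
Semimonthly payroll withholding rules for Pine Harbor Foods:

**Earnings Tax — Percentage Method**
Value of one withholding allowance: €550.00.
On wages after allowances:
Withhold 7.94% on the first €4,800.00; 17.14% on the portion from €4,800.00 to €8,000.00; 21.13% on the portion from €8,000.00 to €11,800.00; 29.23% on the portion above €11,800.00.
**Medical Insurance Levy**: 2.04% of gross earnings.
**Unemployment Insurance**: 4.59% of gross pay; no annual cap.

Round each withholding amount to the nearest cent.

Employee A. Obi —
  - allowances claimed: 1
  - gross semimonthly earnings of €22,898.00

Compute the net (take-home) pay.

€16,564.14

Earnings Tax: taxable = €22,898.00 − 1×€550.00 = €22,348.00
  €1,732.54 + 29.23% × (€22,348.00 − €11,800.00) = €1,732.54 + 29.23% × €10,548.00 = €4,815.72
Medical Insurance Levy: 2.04% × €22,898.00 = €467.12
Unemployment Insurance: 4.59% × €22,898.00 = €1,051.02
Total withheld: €4,815.72 + €467.12 + €1,051.02 = €6,333.86
Net pay: €22,898.00 − €6,333.86 = €16,564.14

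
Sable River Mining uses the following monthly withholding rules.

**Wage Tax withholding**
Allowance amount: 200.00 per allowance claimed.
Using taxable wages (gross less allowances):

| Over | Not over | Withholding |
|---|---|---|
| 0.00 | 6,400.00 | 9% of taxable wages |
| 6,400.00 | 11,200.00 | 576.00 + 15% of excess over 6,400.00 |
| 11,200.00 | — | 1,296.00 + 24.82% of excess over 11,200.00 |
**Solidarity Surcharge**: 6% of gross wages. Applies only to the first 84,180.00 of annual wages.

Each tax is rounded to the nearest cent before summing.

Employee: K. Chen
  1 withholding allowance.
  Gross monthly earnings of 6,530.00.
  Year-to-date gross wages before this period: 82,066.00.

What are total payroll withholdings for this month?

Wage Tax: taxable = 6,530.00 − 1×200.00 = 6,330.00
  9% × 6,330.00 = 569.70
Solidarity Surcharge: cap 84,180.00 − YTD 82,066.00 = 2,114.00 subject; 6% × 2,114.00 = 126.84
Total: 569.70 + 126.84 = 696.54

696.54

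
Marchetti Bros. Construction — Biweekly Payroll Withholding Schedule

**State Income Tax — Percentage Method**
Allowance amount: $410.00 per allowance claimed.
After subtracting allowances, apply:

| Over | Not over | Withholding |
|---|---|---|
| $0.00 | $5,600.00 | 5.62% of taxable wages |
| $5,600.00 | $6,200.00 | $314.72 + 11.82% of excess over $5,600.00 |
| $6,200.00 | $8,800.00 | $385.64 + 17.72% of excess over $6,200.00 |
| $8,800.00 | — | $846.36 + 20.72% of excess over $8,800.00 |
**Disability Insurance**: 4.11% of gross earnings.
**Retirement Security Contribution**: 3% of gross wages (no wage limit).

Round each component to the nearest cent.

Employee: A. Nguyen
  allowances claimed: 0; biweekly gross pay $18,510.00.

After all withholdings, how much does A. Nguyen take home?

State Income Tax: taxable = $18,510.00
  $846.36 + 20.72% × ($18,510.00 − $8,800.00) = $846.36 + 20.72% × $9,710.00 = $2,858.27
Disability Insurance: 4.11% × $18,510.00 = $760.76
Retirement Security Contribution: 3% × $18,510.00 = $555.30
Total withheld: $2,858.27 + $760.76 + $555.30 = $4,174.33
Net pay: $18,510.00 − $4,174.33 = $14,335.67

$14,335.67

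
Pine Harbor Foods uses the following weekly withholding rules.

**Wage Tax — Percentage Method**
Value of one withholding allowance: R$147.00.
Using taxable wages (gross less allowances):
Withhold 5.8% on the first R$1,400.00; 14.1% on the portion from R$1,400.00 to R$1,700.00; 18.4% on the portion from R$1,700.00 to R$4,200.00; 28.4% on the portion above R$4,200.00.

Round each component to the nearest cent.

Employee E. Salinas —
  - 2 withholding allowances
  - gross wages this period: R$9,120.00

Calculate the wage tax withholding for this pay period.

R$1,897.28

Wage Tax: taxable = R$9,120.00 − 2×R$147.00 = R$8,826.00
  R$583.50 + 28.4% × (R$8,826.00 − R$4,200.00) = R$583.50 + 28.4% × R$4,626.00 = R$1,897.28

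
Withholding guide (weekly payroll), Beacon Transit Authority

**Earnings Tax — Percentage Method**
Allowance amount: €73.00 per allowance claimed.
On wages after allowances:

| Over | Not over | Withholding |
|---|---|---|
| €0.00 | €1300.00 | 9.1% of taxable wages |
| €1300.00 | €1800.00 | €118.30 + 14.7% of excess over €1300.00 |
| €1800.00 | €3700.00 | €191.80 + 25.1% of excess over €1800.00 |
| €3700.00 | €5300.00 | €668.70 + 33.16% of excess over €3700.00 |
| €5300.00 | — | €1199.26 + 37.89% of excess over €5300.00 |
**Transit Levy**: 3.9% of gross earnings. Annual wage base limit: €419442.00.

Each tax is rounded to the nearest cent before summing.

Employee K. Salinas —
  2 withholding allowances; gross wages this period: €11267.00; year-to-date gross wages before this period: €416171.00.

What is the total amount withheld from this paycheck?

Earnings Tax: taxable = €11267.00 − 2×€73.00 = €11121.00
  €1199.26 + 37.89% × (€11121.00 − €5300.00) = €1199.26 + 37.89% × €5821.00 = €3404.84
Transit Levy: cap €419442.00 − YTD €416171.00 = €3271.00 subject; 3.9% × €3271.00 = €127.57
Total: €3404.84 + €127.57 = €3532.41

€3532.41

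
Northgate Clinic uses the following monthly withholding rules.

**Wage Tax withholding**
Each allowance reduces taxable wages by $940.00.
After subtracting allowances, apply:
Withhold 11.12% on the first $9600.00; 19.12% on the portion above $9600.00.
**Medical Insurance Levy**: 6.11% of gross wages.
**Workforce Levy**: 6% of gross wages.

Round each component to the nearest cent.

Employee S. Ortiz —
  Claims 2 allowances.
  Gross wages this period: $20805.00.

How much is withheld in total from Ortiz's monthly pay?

Wage Tax: taxable = $20805.00 − 2×$940.00 = $18925.00
  $1067.52 + 19.12% × ($18925.00 − $9600.00) = $1067.52 + 19.12% × $9325.00 = $2850.46
Medical Insurance Levy: 6.11% × $20805.00 = $1271.19
Workforce Levy: 6% × $20805.00 = $1248.30
Total: $2850.46 + $1271.19 + $1248.30 = $5369.95

$5369.95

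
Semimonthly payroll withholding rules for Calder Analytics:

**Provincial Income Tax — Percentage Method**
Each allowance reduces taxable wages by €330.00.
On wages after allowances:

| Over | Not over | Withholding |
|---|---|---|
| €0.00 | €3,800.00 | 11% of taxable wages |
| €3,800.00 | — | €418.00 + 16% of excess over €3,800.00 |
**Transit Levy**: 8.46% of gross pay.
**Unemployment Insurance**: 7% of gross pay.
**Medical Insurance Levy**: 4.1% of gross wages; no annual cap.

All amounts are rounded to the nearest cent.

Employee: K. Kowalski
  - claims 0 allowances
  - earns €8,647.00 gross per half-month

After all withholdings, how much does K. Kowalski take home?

Provincial Income Tax: taxable = €8,647.00
  €418.00 + 16% × (€8,647.00 − €3,800.00) = €418.00 + 16% × €4,847.00 = €1,193.52
Transit Levy: 8.46% × €8,647.00 = €731.54
Unemployment Insurance: 7% × €8,647.00 = €605.29
Medical Insurance Levy: 4.1% × €8,647.00 = €354.53
Total withheld: €1,193.52 + €731.54 + €605.29 + €354.53 = €2,884.88
Net pay: €8,647.00 − €2,884.88 = €5,762.12

€5,762.12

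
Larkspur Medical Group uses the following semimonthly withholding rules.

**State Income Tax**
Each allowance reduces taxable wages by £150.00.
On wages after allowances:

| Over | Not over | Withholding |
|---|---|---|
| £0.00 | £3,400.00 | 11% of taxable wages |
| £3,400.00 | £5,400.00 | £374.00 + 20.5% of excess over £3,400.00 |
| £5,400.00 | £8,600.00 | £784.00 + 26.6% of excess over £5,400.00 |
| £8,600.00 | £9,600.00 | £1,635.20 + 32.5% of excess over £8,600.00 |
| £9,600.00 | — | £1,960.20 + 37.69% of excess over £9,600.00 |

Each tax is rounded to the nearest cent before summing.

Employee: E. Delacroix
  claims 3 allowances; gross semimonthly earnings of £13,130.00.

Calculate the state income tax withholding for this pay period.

£3,121.05

State Income Tax: taxable = £13,130.00 − 3×£150.00 = £12,680.00
  £1,960.20 + 37.69% × (£12,680.00 − £9,600.00) = £1,960.20 + 37.69% × £3,080.00 = £3,121.05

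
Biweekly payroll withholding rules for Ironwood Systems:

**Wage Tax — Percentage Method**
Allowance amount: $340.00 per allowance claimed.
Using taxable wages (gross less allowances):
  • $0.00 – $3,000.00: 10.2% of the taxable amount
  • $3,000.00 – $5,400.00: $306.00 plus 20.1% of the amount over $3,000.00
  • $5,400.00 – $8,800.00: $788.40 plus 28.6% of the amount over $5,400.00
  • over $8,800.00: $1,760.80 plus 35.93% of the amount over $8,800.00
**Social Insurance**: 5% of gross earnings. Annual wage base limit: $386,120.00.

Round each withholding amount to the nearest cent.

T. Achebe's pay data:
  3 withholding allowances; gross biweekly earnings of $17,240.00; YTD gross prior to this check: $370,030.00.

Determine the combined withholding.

$5,231.31

Wage Tax: taxable = $17,240.00 − 3×$340.00 = $16,220.00
  $1,760.80 + 35.93% × ($16,220.00 − $8,800.00) = $1,760.80 + 35.93% × $7,420.00 = $4,426.81
Social Insurance: cap $386,120.00 − YTD $370,030.00 = $16,090.00 subject; 5% × $16,090.00 = $804.50
Total: $4,426.81 + $804.50 = $5,231.31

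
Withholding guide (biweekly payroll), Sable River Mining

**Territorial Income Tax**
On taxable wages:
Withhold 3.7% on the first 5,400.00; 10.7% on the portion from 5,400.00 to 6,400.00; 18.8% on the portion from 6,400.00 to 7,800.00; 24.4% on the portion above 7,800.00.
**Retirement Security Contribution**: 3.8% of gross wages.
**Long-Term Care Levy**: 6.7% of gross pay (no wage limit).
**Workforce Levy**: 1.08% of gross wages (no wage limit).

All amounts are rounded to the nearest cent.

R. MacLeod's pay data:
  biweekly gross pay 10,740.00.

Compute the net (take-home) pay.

Territorial Income Tax: taxable = 10,740.00
  570.00 + 24.4% × (10,740.00 − 7,800.00) = 570.00 + 24.4% × 2,940.00 = 1,287.36
Retirement Security Contribution: 3.8% × 10,740.00 = 408.12
Long-Term Care Levy: 6.7% × 10,740.00 = 719.58
Workforce Levy: 1.08% × 10,740.00 = 115.99
Total withheld: 1,287.36 + 408.12 + 719.58 + 115.99 = 2,531.05
Net pay: 10,740.00 − 2,531.05 = 8,208.95

8,208.95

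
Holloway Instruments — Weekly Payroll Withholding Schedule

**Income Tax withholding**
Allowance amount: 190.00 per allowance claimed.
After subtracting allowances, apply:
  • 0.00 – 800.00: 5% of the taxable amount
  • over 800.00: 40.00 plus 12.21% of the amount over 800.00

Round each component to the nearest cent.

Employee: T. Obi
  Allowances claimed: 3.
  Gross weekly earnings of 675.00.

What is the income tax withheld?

5.25

Income Tax: taxable = 675.00 − 3×190.00 = 105.00
  5% × 105.00 = 5.25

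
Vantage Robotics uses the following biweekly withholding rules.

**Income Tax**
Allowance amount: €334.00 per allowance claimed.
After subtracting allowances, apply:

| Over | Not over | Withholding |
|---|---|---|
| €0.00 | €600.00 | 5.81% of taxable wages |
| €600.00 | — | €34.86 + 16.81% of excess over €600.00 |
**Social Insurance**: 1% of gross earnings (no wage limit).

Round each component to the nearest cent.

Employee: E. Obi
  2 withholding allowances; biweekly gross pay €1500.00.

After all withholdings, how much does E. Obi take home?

Income Tax: taxable = €1500.00 − 2×€334.00 = €832.00
  €34.86 + 16.81% × (€832.00 − €600.00) = €34.86 + 16.81% × €232.00 = €73.86
Social Insurance: 1% × €1500.00 = €15.00
Total withheld: €73.86 + €15.00 = €88.86
Net pay: €1500.00 − €88.86 = €1411.14

€1411.14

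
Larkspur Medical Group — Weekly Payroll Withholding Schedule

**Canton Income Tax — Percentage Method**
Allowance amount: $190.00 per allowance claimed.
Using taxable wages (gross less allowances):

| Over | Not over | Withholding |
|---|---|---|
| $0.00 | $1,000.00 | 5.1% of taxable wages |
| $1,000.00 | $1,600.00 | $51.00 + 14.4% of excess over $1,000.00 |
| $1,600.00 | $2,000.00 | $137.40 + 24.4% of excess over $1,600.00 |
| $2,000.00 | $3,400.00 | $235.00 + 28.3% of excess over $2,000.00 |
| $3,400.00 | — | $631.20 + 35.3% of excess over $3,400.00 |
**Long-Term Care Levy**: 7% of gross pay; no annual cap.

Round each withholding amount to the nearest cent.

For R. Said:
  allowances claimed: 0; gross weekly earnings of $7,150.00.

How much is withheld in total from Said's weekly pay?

Canton Income Tax: taxable = $7,150.00
  $631.20 + 35.3% × ($7,150.00 − $3,400.00) = $631.20 + 35.3% × $3,750.00 = $1,954.95
Long-Term Care Levy: 7% × $7,150.00 = $500.50
Total: $1,954.95 + $500.50 = $2,455.45

$2,455.45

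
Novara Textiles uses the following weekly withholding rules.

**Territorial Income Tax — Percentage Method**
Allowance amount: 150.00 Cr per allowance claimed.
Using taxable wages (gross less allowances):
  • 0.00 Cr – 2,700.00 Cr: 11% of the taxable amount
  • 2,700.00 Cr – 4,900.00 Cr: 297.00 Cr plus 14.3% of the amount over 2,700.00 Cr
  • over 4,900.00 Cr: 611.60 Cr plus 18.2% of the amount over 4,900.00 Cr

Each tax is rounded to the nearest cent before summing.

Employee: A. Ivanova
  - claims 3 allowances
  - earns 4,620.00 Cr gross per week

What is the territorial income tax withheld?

507.21 Cr

Territorial Income Tax: taxable = 4,620.00 Cr − 3×150.00 Cr = 4,170.00 Cr
  297.00 Cr + 14.3% × (4,170.00 Cr − 2,700.00 Cr) = 297.00 Cr + 14.3% × 1,470.00 Cr = 507.21 Cr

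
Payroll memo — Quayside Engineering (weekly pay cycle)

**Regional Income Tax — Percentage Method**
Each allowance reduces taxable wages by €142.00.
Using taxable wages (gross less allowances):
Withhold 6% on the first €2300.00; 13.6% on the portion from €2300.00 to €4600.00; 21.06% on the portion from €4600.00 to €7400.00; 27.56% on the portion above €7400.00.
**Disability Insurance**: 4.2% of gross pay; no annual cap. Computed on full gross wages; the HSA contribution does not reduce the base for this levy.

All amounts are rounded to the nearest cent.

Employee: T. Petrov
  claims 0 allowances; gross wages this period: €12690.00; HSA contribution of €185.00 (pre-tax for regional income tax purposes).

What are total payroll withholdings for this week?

Regional Income Tax: taxable = €12690.00 − €185.00 = €12505.00
  €1040.48 + 27.56% × (€12505.00 − €7400.00) = €1040.48 + 27.56% × €5105.00 = €2447.42
Disability Insurance: 4.2% × €12690.00 = €532.98
Total: €2447.42 + €532.98 = €2980.40

€2980.40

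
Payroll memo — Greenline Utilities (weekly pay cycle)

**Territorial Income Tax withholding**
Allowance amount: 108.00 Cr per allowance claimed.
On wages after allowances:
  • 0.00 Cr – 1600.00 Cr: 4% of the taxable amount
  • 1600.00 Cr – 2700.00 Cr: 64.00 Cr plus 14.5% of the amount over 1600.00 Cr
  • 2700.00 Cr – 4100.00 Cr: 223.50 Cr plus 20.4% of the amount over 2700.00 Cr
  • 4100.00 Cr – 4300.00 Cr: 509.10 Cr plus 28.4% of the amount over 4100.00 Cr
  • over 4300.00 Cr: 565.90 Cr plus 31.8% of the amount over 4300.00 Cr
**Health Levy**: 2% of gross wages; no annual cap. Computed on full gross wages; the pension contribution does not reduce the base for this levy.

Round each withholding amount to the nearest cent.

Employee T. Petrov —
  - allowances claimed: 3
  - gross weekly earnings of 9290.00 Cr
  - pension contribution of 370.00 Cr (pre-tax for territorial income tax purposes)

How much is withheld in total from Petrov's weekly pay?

2117.83 Cr

Territorial Income Tax: taxable = 9290.00 Cr − 370.00 Cr − 3×108.00 Cr = 8596.00 Cr
  565.90 Cr + 31.8% × (8596.00 Cr − 4300.00 Cr) = 565.90 Cr + 31.8% × 4296.00 Cr = 1932.03 Cr
Health Levy: 2% × 9290.00 Cr = 185.80 Cr
Total: 1932.03 Cr + 185.80 Cr = 2117.83 Cr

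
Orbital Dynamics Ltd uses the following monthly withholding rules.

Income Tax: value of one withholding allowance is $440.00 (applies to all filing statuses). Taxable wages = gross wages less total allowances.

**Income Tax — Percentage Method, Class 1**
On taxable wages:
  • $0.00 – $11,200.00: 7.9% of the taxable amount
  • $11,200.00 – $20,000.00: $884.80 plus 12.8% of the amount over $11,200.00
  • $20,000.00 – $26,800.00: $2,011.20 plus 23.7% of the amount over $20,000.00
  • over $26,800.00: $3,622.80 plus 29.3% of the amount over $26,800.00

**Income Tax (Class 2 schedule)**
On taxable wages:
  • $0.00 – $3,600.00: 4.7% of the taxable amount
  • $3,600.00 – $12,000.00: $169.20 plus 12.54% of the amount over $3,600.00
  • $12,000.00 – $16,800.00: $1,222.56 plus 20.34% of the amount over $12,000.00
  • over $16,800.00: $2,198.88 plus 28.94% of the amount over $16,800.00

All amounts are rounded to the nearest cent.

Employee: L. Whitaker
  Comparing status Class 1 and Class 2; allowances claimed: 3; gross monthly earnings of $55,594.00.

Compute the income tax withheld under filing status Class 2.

$13,043.86

Income Tax (Class 2): taxable = $55,594.00 − 3×$440.00 = $54,274.00
  $2,198.88 + 28.94% × ($54,274.00 − $16,800.00) = $2,198.88 + 28.94% × $37,474.00 = $13,043.86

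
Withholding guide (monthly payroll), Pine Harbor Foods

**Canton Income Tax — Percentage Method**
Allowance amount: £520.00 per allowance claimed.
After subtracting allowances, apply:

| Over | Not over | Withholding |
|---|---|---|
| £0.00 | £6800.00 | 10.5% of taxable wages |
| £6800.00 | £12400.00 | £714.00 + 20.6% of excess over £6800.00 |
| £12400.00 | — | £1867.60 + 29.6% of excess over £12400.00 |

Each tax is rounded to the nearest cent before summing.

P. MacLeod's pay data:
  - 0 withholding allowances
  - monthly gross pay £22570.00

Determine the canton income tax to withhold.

£4877.92

Canton Income Tax: taxable = £22570.00
  £1867.60 + 29.6% × (£22570.00 − £12400.00) = £1867.60 + 29.6% × £10170.00 = £4877.92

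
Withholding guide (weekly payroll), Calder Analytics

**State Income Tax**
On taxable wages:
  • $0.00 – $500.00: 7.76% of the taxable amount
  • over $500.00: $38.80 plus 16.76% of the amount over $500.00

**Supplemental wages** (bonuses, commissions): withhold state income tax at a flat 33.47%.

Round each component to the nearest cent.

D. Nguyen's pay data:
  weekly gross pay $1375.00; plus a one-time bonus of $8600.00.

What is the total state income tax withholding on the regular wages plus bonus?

State Income Tax: taxable = $1375.00
  $38.80 + 16.76% × ($1375.00 − $500.00) = $38.80 + 16.76% × $875.00 = $185.45
Supplemental (33.47% flat on bonus): 33.47% × $8600.00 = $2878.42
Total state income tax: $185.45 + $2878.42 = $3063.87

$3063.87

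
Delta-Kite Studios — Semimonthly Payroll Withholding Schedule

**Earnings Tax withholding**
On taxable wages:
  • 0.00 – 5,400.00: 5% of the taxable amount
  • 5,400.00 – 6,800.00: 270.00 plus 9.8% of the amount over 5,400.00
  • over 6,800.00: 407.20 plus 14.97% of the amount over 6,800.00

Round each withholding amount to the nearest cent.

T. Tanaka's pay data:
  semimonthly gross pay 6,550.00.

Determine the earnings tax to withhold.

Earnings Tax: taxable = 6,550.00
  270.00 + 9.8% × (6,550.00 − 5,400.00) = 270.00 + 9.8% × 1,150.00 = 382.70

382.70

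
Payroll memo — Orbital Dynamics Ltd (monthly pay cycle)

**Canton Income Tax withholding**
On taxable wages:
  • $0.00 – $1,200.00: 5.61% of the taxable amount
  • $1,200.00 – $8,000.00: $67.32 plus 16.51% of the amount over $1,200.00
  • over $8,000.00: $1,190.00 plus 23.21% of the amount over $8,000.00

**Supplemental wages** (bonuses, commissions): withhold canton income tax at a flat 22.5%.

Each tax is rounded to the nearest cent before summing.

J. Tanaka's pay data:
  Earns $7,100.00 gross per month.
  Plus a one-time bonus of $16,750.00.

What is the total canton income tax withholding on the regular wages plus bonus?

$4,810.16

Canton Income Tax: taxable = $7,100.00
  $67.32 + 16.51% × ($7,100.00 − $1,200.00) = $67.32 + 16.51% × $5,900.00 = $1,041.41
Supplemental (22.5% flat on bonus): 22.5% × $16,750.00 = $3,768.75
Total canton income tax: $1,041.41 + $3,768.75 = $4,810.16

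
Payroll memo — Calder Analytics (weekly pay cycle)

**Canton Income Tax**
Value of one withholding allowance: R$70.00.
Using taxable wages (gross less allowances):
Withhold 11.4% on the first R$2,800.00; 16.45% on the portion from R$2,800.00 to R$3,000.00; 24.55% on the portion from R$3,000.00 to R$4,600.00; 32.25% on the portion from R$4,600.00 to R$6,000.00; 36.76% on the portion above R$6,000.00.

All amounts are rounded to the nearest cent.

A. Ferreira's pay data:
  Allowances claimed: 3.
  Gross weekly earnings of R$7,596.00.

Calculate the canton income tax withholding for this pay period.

R$1,705.89

Canton Income Tax: taxable = R$7,596.00 − 3×R$70.00 = R$7,386.00
  R$1,196.40 + 36.76% × (R$7,386.00 − R$6,000.00) = R$1,196.40 + 36.76% × R$1,386.00 = R$1,705.89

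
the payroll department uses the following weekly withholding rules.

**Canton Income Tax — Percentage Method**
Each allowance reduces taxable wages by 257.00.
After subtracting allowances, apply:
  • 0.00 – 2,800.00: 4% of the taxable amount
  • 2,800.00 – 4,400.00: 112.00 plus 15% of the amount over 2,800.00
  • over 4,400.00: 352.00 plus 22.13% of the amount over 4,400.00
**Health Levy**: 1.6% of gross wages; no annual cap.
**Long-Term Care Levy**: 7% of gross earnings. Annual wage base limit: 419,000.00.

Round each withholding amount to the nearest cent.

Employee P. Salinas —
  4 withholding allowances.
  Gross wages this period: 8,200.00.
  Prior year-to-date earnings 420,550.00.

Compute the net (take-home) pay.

Canton Income Tax: taxable = 8,200.00 − 4×257.00 = 7,172.00
  352.00 + 22.13% × (7,172.00 − 4,400.00) = 352.00 + 22.13% × 2,772.00 = 965.44
Health Levy: 1.6% × 8,200.00 = 131.20
Long-Term Care Levy: YTD 420,550.00 ≥ cap 419,000.00 → 0.00
Total withheld: 965.44 + 131.20 + 0.00 = 1,096.64
Net pay: 8,200.00 − 1,096.64 = 7,103.36

7,103.36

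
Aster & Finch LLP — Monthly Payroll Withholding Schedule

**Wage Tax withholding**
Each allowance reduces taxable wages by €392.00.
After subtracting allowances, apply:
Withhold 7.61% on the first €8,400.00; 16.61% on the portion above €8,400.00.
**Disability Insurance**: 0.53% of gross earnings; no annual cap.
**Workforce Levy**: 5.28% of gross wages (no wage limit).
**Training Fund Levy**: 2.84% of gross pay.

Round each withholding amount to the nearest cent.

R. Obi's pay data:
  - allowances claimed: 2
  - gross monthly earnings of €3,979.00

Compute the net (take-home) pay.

Wage Tax: taxable = €3,979.00 − 2×€392.00 = €3,195.00
  7.61% × €3,195.00 = €243.14
Disability Insurance: 0.53% × €3,979.00 = €21.09
Workforce Levy: 5.28% × €3,979.00 = €210.09
Training Fund Levy: 2.84% × €3,979.00 = €113.00
Total withheld: €243.14 + €21.09 + €210.09 + €113.00 = €587.32
Net pay: €3,979.00 − €587.32 = €3,391.68

€3,391.68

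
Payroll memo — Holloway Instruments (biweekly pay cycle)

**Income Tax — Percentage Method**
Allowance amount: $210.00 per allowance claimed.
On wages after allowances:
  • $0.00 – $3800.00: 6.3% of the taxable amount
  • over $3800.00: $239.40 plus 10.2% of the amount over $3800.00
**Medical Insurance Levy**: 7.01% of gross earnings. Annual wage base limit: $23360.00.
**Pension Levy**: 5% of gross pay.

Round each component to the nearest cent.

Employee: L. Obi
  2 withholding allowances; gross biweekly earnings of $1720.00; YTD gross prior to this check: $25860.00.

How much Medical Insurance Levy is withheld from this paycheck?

Medical Insurance Levy: YTD $25860.00 ≥ cap $23360.00 → $0.00

$0.00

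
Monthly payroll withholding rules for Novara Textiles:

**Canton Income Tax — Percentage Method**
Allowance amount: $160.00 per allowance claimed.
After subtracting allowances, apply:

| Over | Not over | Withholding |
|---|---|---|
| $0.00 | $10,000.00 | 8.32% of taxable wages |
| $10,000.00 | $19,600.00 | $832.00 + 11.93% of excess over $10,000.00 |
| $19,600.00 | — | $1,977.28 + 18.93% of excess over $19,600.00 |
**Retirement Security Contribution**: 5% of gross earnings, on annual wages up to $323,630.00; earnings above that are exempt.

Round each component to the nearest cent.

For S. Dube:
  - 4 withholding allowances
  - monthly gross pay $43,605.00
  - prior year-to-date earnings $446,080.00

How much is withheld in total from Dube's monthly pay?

$6,400.27

Canton Income Tax: taxable = $43,605.00 − 4×$160.00 = $42,965.00
  $1,977.28 + 18.93% × ($42,965.00 − $19,600.00) = $1,977.28 + 18.93% × $23,365.00 = $6,400.27
Retirement Security Contribution: YTD $446,080.00 ≥ cap $323,630.00 → $0.00
Total: $6,400.27 + $0.00 = $6,400.27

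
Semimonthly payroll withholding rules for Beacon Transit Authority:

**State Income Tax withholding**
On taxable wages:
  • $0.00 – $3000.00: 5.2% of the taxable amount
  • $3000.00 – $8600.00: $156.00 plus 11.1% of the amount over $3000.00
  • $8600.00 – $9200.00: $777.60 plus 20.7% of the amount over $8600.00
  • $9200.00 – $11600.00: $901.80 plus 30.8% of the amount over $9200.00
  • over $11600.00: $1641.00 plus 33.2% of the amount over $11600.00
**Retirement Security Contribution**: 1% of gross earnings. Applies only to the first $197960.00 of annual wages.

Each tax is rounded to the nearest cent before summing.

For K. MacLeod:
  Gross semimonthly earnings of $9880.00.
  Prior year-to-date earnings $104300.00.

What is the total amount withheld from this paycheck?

State Income Tax: taxable = $9880.00
  $901.80 + 30.8% × ($9880.00 − $9200.00) = $901.80 + 30.8% × $680.00 = $1111.24
Retirement Security Contribution: 1% × $9880.00 = $98.80
Total: $1111.24 + $98.80 = $1210.04

$1210.04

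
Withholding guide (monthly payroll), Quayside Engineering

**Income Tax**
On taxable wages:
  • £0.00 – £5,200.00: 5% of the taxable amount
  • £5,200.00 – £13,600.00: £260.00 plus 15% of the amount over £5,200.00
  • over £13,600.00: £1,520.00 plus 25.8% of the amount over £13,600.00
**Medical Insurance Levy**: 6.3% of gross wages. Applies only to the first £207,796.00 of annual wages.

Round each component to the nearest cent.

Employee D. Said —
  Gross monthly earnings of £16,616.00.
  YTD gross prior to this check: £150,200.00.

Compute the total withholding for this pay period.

Income Tax: taxable = £16,616.00
  £1,520.00 + 25.8% × (£16,616.00 − £13,600.00) = £1,520.00 + 25.8% × £3,016.00 = £2,298.13
Medical Insurance Levy: 6.3% × £16,616.00 = £1,046.81
Total: £2,298.13 + £1,046.81 = £3,344.94

£3,344.94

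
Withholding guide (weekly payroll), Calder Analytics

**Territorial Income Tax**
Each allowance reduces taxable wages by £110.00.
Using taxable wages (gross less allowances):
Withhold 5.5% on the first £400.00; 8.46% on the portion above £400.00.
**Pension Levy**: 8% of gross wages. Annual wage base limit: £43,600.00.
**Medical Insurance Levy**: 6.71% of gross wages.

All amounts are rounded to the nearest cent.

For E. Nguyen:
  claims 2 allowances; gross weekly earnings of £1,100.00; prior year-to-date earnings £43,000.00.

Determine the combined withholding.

£184.42

Territorial Income Tax: taxable = £1,100.00 − 2×£110.00 = £880.00
  £22.00 + 8.46% × (£880.00 − £400.00) = £22.00 + 8.46% × £480.00 = £62.61
Pension Levy: cap £43,600.00 − YTD £43,000.00 = £600.00 subject; 8% × £600.00 = £48.00
Medical Insurance Levy: 6.71% × £1,100.00 = £73.81
Total: £62.61 + £48.00 + £73.81 = £184.42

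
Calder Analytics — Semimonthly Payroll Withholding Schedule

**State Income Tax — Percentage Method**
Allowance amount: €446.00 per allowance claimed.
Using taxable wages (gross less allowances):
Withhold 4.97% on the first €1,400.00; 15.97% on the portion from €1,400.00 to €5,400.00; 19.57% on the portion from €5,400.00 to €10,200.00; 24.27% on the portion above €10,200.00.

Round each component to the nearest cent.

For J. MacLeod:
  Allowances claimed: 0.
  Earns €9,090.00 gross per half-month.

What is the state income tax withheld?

€1,430.51

State Income Tax: taxable = €9,090.00
  €708.38 + 19.57% × (€9,090.00 − €5,400.00) = €708.38 + 19.57% × €3,690.00 = €1,430.51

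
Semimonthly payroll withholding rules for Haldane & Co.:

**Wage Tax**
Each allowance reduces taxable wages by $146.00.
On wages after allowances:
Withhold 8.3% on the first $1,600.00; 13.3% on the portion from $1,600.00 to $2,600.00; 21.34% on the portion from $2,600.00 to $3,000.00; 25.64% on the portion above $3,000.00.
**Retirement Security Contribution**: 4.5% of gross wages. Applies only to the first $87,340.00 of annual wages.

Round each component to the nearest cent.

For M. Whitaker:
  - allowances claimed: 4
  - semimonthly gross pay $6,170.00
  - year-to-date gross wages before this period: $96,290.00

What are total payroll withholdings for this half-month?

$1,014.21

Wage Tax: taxable = $6,170.00 − 4×$146.00 = $5,586.00
  $351.16 + 25.64% × ($5,586.00 − $3,000.00) = $351.16 + 25.64% × $2,586.00 = $1,014.21
Retirement Security Contribution: YTD $96,290.00 ≥ cap $87,340.00 → $0.00
Total: $1,014.21 + $0.00 = $1,014.21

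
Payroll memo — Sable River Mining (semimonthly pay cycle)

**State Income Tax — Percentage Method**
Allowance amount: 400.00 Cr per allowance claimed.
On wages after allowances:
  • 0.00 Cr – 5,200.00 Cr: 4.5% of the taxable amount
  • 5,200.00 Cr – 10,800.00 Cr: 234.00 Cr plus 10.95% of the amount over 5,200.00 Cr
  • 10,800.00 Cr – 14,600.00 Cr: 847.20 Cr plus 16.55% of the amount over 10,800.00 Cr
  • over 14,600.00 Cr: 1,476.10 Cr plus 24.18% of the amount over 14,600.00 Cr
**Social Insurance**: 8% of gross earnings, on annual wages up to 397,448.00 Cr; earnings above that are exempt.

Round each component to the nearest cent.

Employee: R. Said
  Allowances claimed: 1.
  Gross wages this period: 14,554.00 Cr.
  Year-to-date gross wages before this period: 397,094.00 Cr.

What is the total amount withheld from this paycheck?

State Income Tax: taxable = 14,554.00 Cr − 1×400.00 Cr = 14,154.00 Cr
  847.20 Cr + 16.55% × (14,154.00 Cr − 10,800.00 Cr) = 847.20 Cr + 16.55% × 3,354.00 Cr = 1,402.29 Cr
Social Insurance: cap 397,448.00 Cr − YTD 397,094.00 Cr = 354.00 Cr subject; 8% × 354.00 Cr = 28.32 Cr
Total: 1,402.29 Cr + 28.32 Cr = 1,430.61 Cr

1,430.61 Cr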